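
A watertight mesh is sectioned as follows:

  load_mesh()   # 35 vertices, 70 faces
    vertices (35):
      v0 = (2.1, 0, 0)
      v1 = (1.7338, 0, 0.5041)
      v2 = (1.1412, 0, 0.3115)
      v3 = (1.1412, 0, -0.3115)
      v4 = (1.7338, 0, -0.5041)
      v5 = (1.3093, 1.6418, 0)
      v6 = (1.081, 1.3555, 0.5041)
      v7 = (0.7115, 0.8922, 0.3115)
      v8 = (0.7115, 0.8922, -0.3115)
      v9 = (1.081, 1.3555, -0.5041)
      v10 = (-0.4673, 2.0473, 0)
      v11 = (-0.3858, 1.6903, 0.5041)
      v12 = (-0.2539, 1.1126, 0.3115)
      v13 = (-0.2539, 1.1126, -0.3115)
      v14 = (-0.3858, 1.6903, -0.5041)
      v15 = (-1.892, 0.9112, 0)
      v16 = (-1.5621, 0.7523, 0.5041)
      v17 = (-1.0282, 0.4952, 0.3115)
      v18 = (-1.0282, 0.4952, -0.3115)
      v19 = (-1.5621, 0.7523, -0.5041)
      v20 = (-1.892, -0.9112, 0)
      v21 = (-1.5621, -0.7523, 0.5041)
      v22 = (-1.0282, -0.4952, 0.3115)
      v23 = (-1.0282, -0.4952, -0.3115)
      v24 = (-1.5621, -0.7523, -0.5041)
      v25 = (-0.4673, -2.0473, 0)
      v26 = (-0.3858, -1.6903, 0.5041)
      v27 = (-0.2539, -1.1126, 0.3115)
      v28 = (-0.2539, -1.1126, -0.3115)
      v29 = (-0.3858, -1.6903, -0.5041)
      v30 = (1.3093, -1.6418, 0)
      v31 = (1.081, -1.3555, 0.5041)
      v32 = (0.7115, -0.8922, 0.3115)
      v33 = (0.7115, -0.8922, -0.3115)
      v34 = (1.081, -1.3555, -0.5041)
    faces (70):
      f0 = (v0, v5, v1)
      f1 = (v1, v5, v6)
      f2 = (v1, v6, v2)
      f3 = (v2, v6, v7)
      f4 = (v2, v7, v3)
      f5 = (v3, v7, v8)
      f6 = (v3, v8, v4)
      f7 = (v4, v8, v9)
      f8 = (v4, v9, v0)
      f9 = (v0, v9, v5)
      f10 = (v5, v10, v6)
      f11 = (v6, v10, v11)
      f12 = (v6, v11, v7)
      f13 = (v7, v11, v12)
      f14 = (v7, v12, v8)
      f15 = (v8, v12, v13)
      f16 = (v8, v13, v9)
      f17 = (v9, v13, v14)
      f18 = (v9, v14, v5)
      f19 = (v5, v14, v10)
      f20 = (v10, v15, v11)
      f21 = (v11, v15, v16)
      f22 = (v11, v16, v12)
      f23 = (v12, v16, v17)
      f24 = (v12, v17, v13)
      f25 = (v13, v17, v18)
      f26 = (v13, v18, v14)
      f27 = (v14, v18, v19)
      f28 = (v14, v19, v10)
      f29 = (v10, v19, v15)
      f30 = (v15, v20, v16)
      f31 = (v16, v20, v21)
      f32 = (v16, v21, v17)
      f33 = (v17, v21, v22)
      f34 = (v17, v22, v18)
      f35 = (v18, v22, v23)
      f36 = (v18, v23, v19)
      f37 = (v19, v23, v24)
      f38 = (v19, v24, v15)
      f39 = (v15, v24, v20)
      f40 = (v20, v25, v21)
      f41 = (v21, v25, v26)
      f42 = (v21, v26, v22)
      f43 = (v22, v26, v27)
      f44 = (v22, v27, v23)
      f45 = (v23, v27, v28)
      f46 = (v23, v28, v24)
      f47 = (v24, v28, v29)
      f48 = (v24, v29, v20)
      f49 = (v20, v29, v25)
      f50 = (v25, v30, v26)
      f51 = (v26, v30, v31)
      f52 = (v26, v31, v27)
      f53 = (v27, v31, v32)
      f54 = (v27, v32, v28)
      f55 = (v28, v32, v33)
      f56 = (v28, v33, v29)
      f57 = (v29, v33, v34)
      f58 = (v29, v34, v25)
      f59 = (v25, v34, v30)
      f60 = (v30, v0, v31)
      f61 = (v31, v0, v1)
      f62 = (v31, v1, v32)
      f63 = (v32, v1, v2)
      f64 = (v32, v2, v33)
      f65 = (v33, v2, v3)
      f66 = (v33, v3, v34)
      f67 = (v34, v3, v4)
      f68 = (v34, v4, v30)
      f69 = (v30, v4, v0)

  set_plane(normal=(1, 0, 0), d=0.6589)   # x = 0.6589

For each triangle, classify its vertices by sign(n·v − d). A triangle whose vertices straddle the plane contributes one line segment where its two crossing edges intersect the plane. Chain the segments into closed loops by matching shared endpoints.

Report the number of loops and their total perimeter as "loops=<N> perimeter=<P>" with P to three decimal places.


Straddling triangles (20 of 70):
  (v5,v10,v6) [+-+] → (0.6589, 1.79025, 0)–(0.6589, 1.5441, 0.366671)  len=0.4416
  (v6,v10,v11) [+--] → (0.6589, 1.5441, 0.366671)–(0.6589, 1.45185, 0.5041)  len=0.1655
  (v6,v11,v7) [+-+] → (0.6589, 1.45185, 0.5041)–(0.6589, 0.930458, 0.320732)  len=0.5527
  (v7,v11,v12) [+--] → (0.6589, 0.930458, 0.320732)–(0.6589, 0.904209, 0.3115)  len=0.0278
  (v7,v12,v8) [+-+] → (0.6589, 0.904209, 0.3115)–(0.6589, 0.904209, -0.277556)  len=0.5891
  (v8,v12,v13) [+--] → (0.6589, 0.904209, -0.277556)–(0.6589, 0.904209, -0.3115)  len=0.0339
  (v8,v13,v9) [+-+] → (0.6589, 0.904209, -0.3115)–(0.6589, 1.27869, -0.443199)  len=0.3970
  (v9,v13,v14) [+--] → (0.6589, 1.27869, -0.443199)–(0.6589, 1.45185, -0.5041)  len=0.1835
  (v9,v14,v5) [+-+] → (0.6589, 1.45185, -0.5041)–(0.6589, 1.66041, -0.19342)  len=0.3742
  (v5,v14,v10) [+--] → (0.6589, 1.66041, -0.19342)–(0.6589, 1.79025, 0)  len=0.2330
  (v25,v30,v26) [-+-] → (0.6589, -1.79025, 0)–(0.6589, -1.66041, 0.19342)  len=0.2330
  (v26,v30,v31) [-++] → (0.6589, -1.66041, 0.19342)–(0.6589, -1.45185, 0.5041)  len=0.3742
  (v26,v31,v27) [-+-] → (0.6589, -1.45185, 0.5041)–(0.6589, -1.27869, 0.443199)  len=0.1835
  (v27,v31,v32) [-++] → (0.6589, -1.27869, 0.443199)–(0.6589, -0.904209, 0.3115)  len=0.3970
  (v27,v32,v28) [-+-] → (0.6589, -0.904209, 0.3115)–(0.6589, -0.904209, 0.277556)  len=0.0339
  (v28,v32,v33) [-++] → (0.6589, -0.904209, 0.277556)–(0.6589, -0.904209, -0.3115)  len=0.5891
  (v28,v33,v29) [-+-] → (0.6589, -0.904209, -0.3115)–(0.6589, -0.930458, -0.320732)  len=0.0278
  (v29,v33,v34) [-++] → (0.6589, -0.930458, -0.320732)–(0.6589, -1.45185, -0.5041)  len=0.5527
  (v29,v34,v25) [-+-] → (0.6589, -1.45185, -0.5041)–(0.6589, -1.5441, -0.366671)  len=0.1655
  (v25,v34,v30) [-++] → (0.6589, -1.5441, -0.366671)–(0.6589, -1.79025, 0)  len=0.4416

Chained into 2 loop(s):
  loop 1: 10 segments, perimeter = 2.9983
  loop 2: 10 segments, perimeter = 2.9983
Total perimeter = 5.997

loops=2 perimeter=5.997


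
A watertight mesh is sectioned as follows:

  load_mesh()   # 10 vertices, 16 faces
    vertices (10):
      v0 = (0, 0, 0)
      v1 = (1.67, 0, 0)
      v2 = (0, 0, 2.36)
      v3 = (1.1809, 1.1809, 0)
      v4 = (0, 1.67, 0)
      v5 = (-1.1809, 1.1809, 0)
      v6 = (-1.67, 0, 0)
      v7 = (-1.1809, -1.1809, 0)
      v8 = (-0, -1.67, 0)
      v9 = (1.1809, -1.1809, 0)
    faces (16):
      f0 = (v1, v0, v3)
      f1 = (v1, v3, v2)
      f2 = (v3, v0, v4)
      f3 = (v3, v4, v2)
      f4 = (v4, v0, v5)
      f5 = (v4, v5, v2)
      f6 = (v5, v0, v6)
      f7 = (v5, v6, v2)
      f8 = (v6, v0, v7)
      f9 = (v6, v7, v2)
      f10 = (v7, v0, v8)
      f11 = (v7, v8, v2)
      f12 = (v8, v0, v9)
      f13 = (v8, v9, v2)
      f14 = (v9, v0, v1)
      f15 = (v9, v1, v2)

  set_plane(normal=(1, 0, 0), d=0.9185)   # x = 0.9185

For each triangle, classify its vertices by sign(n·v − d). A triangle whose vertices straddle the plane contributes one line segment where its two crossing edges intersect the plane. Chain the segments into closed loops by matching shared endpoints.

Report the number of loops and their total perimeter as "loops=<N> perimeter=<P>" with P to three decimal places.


loops=1 perimeter=5.993

Straddling triangles (8 of 16):
  (v1,v0,v3) [+-+] → (0.9185, 0, 0)–(0.9185, 0.9185, 0)  len=0.9185
  (v1,v3,v2) [++-] → (0.9185, 0.9185, 0.5244)–(0.9185, 0, 1.062)  len=1.0643
  (v3,v0,v4) [+--] → (0.9185, 0.9185, 0)–(0.9185, 1.28958, 0)  len=0.3711
  (v3,v4,v2) [+--] → (0.9185, 1.28958, 0)–(0.9185, 0.9185, 0.5244)  len=0.6424
  (v8,v0,v9) [--+] → (0.9185, -0.9185, 0)–(0.9185, -1.28958, 0)  len=0.3711
  (v8,v9,v2) [-+-] → (0.9185, -1.28958, 0)–(0.9185, -0.9185, 0.5244)  len=0.6424
  (v9,v0,v1) [+-+] → (0.9185, -0.9185, 0)–(0.9185, 0, 0)  len=0.9185
  (v9,v1,v2) [++-] → (0.9185, 0, 1.062)–(0.9185, -0.9185, 0.5244)  len=1.0643

Chained into 1 loop(s):
  loop 1: 8 segments, perimeter = 5.9925
Total perimeter = 5.993


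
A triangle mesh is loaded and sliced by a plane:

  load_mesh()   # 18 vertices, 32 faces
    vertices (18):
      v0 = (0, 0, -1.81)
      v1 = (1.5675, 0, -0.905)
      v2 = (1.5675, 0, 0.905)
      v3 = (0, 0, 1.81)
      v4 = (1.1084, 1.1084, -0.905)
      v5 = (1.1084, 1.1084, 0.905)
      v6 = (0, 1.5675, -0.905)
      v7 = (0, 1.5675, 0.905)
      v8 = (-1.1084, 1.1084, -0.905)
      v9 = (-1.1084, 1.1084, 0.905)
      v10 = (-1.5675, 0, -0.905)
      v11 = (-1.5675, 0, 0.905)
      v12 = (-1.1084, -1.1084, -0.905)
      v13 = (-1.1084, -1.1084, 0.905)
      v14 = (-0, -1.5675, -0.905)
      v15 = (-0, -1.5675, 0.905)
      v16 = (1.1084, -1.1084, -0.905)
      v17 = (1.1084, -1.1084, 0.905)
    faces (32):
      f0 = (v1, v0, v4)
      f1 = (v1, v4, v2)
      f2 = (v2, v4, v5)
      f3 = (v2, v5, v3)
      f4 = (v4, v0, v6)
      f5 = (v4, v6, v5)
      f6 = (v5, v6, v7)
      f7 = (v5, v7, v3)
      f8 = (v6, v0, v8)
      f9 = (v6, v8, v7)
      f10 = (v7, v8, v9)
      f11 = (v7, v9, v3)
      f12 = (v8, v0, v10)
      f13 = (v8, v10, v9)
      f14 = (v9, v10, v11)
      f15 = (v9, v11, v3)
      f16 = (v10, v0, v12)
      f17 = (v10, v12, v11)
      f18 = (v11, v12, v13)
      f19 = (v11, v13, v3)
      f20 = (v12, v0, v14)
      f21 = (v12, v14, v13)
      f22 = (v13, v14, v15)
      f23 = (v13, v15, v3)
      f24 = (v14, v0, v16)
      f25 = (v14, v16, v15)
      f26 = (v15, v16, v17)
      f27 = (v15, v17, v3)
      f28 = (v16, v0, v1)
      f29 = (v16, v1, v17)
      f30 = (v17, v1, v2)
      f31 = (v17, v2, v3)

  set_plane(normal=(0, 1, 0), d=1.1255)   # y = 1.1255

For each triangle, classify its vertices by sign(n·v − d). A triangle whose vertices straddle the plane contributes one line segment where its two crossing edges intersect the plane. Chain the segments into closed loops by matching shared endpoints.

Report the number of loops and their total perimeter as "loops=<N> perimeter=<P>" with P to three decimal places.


loops=1 perimeter=8.009

Straddling triangles (8 of 32):
  (v4,v0,v6) [--+] → (0, 1.1255, -1.16019)–(1.06712, 1.1255, -0.905)  len=1.0972
  (v4,v6,v5) [-+-] → (1.06712, 1.1255, -0.905)–(1.06712, 1.1255, 0.837583)  len=1.7426
  (v5,v6,v7) [-++] → (1.06712, 1.1255, 0.837583)–(1.06712, 1.1255, 0.905)  len=0.0674
  (v5,v7,v3) [-+-] → (1.06712, 1.1255, 0.905)–(0, 1.1255, 1.16019)  len=1.0972
  (v6,v0,v8) [+--] → (0, 1.1255, -1.16019)–(-1.06712, 1.1255, -0.905)  len=1.0972
  (v6,v8,v7) [+-+] → (-1.06712, 1.1255, -0.905)–(-1.06712, 1.1255, -0.837583)  len=0.0674
  (v7,v8,v9) [+--] → (-1.06712, 1.1255, -0.837583)–(-1.06712, 1.1255, 0.905)  len=1.7426
  (v7,v9,v3) [+--] → (-1.06712, 1.1255, 0.905)–(0, 1.1255, 1.16019)  len=1.0972

Chained into 1 loop(s):
  loop 1: 8 segments, perimeter = 8.0088
Total perimeter = 8.009


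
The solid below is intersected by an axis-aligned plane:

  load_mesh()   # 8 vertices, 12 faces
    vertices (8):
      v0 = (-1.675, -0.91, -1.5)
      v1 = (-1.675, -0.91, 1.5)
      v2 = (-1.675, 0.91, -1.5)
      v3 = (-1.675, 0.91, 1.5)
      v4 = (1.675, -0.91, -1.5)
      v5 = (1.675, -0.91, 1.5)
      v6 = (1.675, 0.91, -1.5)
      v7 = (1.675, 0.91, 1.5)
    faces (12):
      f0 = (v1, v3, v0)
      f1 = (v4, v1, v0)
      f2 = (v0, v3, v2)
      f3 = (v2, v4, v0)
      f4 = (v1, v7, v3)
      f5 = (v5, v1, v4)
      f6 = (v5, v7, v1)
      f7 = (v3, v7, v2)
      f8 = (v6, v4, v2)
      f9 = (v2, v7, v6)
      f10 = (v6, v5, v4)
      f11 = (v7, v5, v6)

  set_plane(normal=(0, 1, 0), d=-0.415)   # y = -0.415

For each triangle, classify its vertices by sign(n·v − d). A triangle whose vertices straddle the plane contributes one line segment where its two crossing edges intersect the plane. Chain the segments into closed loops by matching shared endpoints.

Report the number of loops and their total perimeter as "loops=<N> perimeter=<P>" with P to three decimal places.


Straddling triangles (8 of 12):
  (v1,v3,v0) [-+-] → (-1.675, -0.415, 1.5)–(-1.675, -0.415, -0.684066)  len=2.1841
  (v0,v3,v2) [-++] → (-1.675, -0.415, -0.684066)–(-1.675, -0.415, -1.5)  len=0.8159
  (v2,v4,v0) [+--] → (0.763874, -0.415, -1.5)–(-1.675, -0.415, -1.5)  len=2.4389
  (v1,v7,v3) [-++] → (-0.763874, -0.415, 1.5)–(-1.675, -0.415, 1.5)  len=0.9111
  (v5,v7,v1) [-+-] → (1.675, -0.415, 1.5)–(-0.763874, -0.415, 1.5)  len=2.4389
  (v6,v4,v2) [+-+] → (1.675, -0.415, -1.5)–(0.763874, -0.415, -1.5)  len=0.9111
  (v6,v5,v4) [+--] → (1.675, -0.415, 0.684066)–(1.675, -0.415, -1.5)  len=2.1841
  (v7,v5,v6) [+-+] → (1.675, -0.415, 1.5)–(1.675, -0.415, 0.684066)  len=0.8159

Chained into 1 loop(s):
  loop 1: 8 segments, perimeter = 12.7000
Total perimeter = 12.700

loops=1 perimeter=12.700


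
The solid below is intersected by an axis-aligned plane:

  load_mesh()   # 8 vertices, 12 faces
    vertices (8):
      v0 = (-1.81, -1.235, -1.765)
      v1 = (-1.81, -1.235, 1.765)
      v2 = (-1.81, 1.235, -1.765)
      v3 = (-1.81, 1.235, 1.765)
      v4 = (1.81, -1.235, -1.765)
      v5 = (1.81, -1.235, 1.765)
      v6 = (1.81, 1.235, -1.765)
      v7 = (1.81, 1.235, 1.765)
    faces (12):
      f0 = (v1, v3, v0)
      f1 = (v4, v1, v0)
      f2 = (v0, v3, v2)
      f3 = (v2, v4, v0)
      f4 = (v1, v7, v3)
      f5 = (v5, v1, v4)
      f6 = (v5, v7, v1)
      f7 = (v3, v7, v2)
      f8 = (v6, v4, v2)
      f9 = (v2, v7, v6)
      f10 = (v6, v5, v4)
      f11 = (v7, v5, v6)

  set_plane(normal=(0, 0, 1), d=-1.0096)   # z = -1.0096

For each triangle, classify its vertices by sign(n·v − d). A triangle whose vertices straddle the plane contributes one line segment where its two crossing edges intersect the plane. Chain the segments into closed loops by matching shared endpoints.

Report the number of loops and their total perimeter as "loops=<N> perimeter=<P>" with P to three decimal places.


loops=1 perimeter=12.180

Straddling triangles (8 of 12):
  (v1,v3,v0) [++-] → (-1.81, -0.706434, -1.0096)–(-1.81, -1.235, -1.0096)  len=0.5286
  (v4,v1,v0) [-+-] → (1.03534, -1.235, -1.0096)–(-1.81, -1.235, -1.0096)  len=2.8453
  (v0,v3,v2) [-+-] → (-1.81, -0.706434, -1.0096)–(-1.81, 1.235, -1.0096)  len=1.9414
  (v5,v1,v4) [++-] → (1.03534, -1.235, -1.0096)–(1.81, -1.235, -1.0096)  len=0.7747
  (v3,v7,v2) [++-] → (-1.03534, 1.235, -1.0096)–(-1.81, 1.235, -1.0096)  len=0.7747
  (v2,v7,v6) [-+-] → (-1.03534, 1.235, -1.0096)–(1.81, 1.235, -1.0096)  len=2.8453
  (v6,v5,v4) [-+-] → (1.81, 0.706434, -1.0096)–(1.81, -1.235, -1.0096)  len=1.9414
  (v7,v5,v6) [++-] → (1.81, 0.706434, -1.0096)–(1.81, 1.235, -1.0096)  len=0.5286

Chained into 1 loop(s):
  loop 1: 8 segments, perimeter = 12.1800
Total perimeter = 12.180


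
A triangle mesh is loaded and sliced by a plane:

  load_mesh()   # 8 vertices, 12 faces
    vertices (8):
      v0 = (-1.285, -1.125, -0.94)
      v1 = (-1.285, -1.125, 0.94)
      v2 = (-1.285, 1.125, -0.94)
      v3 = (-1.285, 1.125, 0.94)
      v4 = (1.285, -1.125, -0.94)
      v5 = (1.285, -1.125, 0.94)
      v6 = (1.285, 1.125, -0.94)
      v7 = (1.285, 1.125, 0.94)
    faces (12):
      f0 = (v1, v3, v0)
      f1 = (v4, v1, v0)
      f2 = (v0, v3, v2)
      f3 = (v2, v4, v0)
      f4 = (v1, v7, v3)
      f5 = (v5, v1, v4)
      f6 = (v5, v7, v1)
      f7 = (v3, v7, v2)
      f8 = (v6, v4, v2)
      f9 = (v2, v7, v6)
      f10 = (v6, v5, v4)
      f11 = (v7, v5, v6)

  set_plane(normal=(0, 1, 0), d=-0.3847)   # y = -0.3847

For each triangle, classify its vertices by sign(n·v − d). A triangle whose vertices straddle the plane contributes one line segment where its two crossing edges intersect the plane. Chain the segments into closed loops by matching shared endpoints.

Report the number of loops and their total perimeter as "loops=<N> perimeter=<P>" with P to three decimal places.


loops=1 perimeter=8.900

Straddling triangles (8 of 12):
  (v1,v3,v0) [-+-] → (-1.285, -0.3847, 0.94)–(-1.285, -0.3847, -0.321438)  len=1.2614
  (v0,v3,v2) [-++] → (-1.285, -0.3847, -0.321438)–(-1.285, -0.3847, -0.94)  len=0.6186
  (v2,v4,v0) [+--] → (0.439413, -0.3847, -0.94)–(-1.285, -0.3847, -0.94)  len=1.7244
  (v1,v7,v3) [-++] → (-0.439413, -0.3847, 0.94)–(-1.285, -0.3847, 0.94)  len=0.8456
  (v5,v7,v1) [-+-] → (1.285, -0.3847, 0.94)–(-0.439413, -0.3847, 0.94)  len=1.7244
  (v6,v4,v2) [+-+] → (1.285, -0.3847, -0.94)–(0.439413, -0.3847, -0.94)  len=0.8456
  (v6,v5,v4) [+--] → (1.285, -0.3847, 0.321438)–(1.285, -0.3847, -0.94)  len=1.2614
  (v7,v5,v6) [+-+] → (1.285, -0.3847, 0.94)–(1.285, -0.3847, 0.321438)  len=0.6186

Chained into 1 loop(s):
  loop 1: 8 segments, perimeter = 8.9000
Total perimeter = 8.900


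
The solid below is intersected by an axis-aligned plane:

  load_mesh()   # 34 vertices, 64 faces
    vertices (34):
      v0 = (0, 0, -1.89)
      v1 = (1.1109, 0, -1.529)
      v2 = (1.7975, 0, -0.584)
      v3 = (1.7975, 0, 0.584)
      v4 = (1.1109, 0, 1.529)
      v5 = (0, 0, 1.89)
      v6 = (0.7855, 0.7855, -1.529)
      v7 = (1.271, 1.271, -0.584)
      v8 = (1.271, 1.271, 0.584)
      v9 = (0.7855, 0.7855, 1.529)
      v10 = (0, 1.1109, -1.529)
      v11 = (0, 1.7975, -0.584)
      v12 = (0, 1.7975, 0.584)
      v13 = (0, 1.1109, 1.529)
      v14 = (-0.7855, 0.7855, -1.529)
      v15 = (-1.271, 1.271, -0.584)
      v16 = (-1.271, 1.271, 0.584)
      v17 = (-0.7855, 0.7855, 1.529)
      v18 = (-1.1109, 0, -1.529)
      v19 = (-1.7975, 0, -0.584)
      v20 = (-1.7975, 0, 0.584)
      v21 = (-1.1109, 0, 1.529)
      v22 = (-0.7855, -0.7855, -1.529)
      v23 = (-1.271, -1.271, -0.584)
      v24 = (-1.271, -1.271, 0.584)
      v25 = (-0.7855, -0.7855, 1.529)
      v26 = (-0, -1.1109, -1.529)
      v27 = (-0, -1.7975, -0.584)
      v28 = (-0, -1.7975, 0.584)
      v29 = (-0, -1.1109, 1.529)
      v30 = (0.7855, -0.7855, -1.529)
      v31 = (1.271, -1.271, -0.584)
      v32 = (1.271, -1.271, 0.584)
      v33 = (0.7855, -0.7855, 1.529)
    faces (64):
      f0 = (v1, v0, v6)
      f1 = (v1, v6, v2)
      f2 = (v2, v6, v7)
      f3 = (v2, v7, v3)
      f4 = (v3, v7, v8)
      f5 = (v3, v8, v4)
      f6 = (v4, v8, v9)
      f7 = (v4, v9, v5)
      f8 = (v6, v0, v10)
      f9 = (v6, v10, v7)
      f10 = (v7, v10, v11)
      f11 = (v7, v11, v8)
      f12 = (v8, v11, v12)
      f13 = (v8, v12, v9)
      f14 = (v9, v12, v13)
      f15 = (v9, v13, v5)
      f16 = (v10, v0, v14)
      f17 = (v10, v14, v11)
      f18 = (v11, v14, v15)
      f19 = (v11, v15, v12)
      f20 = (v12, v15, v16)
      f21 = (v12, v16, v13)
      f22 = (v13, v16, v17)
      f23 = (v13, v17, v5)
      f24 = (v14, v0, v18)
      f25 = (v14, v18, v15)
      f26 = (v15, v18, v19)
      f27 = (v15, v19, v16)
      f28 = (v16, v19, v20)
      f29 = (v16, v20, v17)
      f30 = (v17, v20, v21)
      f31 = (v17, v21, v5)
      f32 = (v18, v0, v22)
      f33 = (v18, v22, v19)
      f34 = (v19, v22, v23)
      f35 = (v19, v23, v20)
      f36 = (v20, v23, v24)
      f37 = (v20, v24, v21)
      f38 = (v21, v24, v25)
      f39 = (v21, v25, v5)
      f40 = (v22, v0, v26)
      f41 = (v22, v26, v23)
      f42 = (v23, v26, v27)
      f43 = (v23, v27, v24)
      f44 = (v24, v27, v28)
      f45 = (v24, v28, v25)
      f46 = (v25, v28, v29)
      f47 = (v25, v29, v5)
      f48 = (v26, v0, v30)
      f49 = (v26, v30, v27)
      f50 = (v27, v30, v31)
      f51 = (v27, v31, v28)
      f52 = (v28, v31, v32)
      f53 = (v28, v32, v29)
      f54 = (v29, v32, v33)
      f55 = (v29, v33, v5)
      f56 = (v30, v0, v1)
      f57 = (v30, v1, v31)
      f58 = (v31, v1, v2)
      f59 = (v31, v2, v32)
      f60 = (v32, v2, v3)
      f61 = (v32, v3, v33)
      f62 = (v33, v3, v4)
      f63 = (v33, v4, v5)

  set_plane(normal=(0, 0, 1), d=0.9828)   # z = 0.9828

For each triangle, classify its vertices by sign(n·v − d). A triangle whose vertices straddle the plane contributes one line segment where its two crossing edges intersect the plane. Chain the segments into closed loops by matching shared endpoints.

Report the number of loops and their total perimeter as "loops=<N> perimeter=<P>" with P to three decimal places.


Straddling triangles (16 of 64):
  (v3,v8,v4) [--+] → (1.20344, 0.734625, 0.9828)–(1.50775, 0, 0.9828)  len=0.7952
  (v4,v8,v9) [+-+] → (1.20344, 0.734625, 0.9828)–(1.06611, 1.06611, 0.9828)  len=0.3588
  (v8,v12,v9) [--+] → (0.331489, 1.37043, 0.9828)–(1.06611, 1.06611, 0.9828)  len=0.7952
  (v9,v12,v13) [+-+] → (0.331489, 1.37043, 0.9828)–(0, 1.50775, 0.9828)  len=0.3588
  (v12,v16,v13) [--+] → (-0.734625, 1.20344, 0.9828)–(0, 1.50775, 0.9828)  len=0.7952
  (v13,v16,v17) [+-+] → (-0.734625, 1.20344, 0.9828)–(-1.06611, 1.06611, 0.9828)  len=0.3588
  (v16,v20,v17) [--+] → (-1.37043, 0.331489, 0.9828)–(-1.06611, 1.06611, 0.9828)  len=0.7952
  (v17,v20,v21) [+-+] → (-1.37043, 0.331489, 0.9828)–(-1.50775, 0, 0.9828)  len=0.3588
  (v20,v24,v21) [--+] → (-1.20344, -0.734625, 0.9828)–(-1.50775, 0, 0.9828)  len=0.7952
  (v21,v24,v25) [+-+] → (-1.20344, -0.734625, 0.9828)–(-1.06611, -1.06611, 0.9828)  len=0.3588
  (v24,v28,v25) [--+] → (-0.331489, -1.37043, 0.9828)–(-1.06611, -1.06611, 0.9828)  len=0.7952
  (v25,v28,v29) [+-+] → (-0.331489, -1.37043, 0.9828)–(0, -1.50775, 0.9828)  len=0.3588
  (v28,v32,v29) [--+] → (0.734625, -1.20344, 0.9828)–(0, -1.50775, 0.9828)  len=0.7952
  (v29,v32,v33) [+-+] → (0.734625, -1.20344, 0.9828)–(1.06611, -1.06611, 0.9828)  len=0.3588
  (v32,v3,v33) [--+] → (1.37043, -0.331489, 0.9828)–(1.06611, -1.06611, 0.9828)  len=0.7952
  (v33,v3,v4) [+-+] → (1.37043, -0.331489, 0.9828)–(1.50775, 0, 0.9828)  len=0.3588

Chained into 1 loop(s):
  loop 1: 16 segments, perimeter = 9.2317
Total perimeter = 9.232

loops=1 perimeter=9.232


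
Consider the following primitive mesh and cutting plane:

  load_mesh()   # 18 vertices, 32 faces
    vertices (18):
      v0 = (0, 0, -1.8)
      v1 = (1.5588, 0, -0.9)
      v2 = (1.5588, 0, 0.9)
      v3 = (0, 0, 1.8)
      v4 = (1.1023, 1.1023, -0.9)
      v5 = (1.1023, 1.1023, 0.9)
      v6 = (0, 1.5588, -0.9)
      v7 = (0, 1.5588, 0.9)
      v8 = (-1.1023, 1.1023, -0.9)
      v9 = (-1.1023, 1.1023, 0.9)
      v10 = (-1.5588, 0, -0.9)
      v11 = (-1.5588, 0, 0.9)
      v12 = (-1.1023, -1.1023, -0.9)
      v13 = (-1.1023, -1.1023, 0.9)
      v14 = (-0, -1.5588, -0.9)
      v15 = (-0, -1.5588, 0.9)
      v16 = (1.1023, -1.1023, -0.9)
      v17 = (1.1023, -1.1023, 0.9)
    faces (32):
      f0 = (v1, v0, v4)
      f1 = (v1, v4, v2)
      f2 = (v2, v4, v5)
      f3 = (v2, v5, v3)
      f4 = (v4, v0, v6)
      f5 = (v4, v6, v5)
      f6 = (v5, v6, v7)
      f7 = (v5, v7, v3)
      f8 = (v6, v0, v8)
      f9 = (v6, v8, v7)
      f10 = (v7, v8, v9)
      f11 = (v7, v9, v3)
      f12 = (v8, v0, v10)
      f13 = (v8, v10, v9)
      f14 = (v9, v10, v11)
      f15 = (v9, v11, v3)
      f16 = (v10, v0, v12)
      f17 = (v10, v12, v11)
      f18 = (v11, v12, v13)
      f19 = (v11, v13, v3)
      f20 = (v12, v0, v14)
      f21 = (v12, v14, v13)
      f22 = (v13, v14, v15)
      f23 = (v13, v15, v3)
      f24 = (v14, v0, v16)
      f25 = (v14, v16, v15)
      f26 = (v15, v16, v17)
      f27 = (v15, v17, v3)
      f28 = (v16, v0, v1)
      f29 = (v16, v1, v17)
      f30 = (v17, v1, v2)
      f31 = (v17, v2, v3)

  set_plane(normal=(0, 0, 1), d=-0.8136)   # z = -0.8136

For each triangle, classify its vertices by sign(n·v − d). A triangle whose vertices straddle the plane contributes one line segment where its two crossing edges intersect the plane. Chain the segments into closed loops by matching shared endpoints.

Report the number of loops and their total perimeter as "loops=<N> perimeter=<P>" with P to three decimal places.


Straddling triangles (16 of 32):
  (v1,v4,v2) [--+] → (1.12421, 1.04939, -0.8136)–(1.5588, 0, -0.8136)  len=1.1358
  (v2,v4,v5) [+-+] → (1.12421, 1.04939, -0.8136)–(1.1023, 1.1023, -0.8136)  len=0.0573
  (v4,v6,v5) [--+] → (0.0529104, 1.53689, -0.8136)–(1.1023, 1.1023, -0.8136)  len=1.1358
  (v5,v6,v7) [+-+] → (0.0529104, 1.53689, -0.8136)–(0, 1.5588, -0.8136)  len=0.0573
  (v6,v8,v7) [--+] → (-1.04939, 1.12421, -0.8136)–(0, 1.5588, -0.8136)  len=1.1358
  (v7,v8,v9) [+-+] → (-1.04939, 1.12421, -0.8136)–(-1.1023, 1.1023, -0.8136)  len=0.0573
  (v8,v10,v9) [--+] → (-1.53689, 0.0529104, -0.8136)–(-1.1023, 1.1023, -0.8136)  len=1.1358
  (v9,v10,v11) [+-+] → (-1.53689, 0.0529104, -0.8136)–(-1.5588, 0, -0.8136)  len=0.0573
  (v10,v12,v11) [--+] → (-1.12421, -1.04939, -0.8136)–(-1.5588, 0, -0.8136)  len=1.1358
  (v11,v12,v13) [+-+] → (-1.12421, -1.04939, -0.8136)–(-1.1023, -1.1023, -0.8136)  len=0.0573
  (v12,v14,v13) [--+] → (-0.0529104, -1.53689, -0.8136)–(-1.1023, -1.1023, -0.8136)  len=1.1358
  (v13,v14,v15) [+-+] → (-0.0529104, -1.53689, -0.8136)–(0, -1.5588, -0.8136)  len=0.0573
  (v14,v16,v15) [--+] → (1.04939, -1.12421, -0.8136)–(0, -1.5588, -0.8136)  len=1.1358
  (v15,v16,v17) [+-+] → (1.04939, -1.12421, -0.8136)–(1.1023, -1.1023, -0.8136)  len=0.0573
  (v16,v1,v17) [--+] → (1.53689, -0.0529104, -0.8136)–(1.1023, -1.1023, -0.8136)  len=1.1358
  (v17,v1,v2) [+-+] → (1.53689, -0.0529104, -0.8136)–(1.5588, 0, -0.8136)  len=0.0573

Chained into 1 loop(s):
  loop 1: 16 segments, perimeter = 9.5447
Total perimeter = 9.545

loops=1 perimeter=9.545


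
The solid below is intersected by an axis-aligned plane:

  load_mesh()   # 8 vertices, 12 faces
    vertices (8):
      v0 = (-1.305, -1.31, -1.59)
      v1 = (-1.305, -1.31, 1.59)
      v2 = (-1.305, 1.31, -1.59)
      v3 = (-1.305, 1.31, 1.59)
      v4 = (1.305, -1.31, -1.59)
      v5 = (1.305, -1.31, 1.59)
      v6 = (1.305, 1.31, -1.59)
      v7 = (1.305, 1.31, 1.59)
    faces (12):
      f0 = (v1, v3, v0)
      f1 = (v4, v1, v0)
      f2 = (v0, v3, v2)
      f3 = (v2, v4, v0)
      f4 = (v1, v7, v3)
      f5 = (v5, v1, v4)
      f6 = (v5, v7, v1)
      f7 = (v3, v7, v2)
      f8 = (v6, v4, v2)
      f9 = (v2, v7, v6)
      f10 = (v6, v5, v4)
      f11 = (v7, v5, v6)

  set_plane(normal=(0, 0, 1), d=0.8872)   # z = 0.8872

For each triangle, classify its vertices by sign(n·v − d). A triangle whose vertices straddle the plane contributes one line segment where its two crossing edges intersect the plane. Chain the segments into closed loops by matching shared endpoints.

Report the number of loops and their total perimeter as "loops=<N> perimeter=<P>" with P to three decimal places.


loops=1 perimeter=10.460

Straddling triangles (8 of 12):
  (v1,v3,v0) [++-] → (-1.305, 0.730964, 0.8872)–(-1.305, -1.31, 0.8872)  len=2.0410
  (v4,v1,v0) [-+-] → (-0.728174, -1.31, 0.8872)–(-1.305, -1.31, 0.8872)  len=0.5768
  (v0,v3,v2) [-+-] → (-1.305, 0.730964, 0.8872)–(-1.305, 1.31, 0.8872)  len=0.5790
  (v5,v1,v4) [++-] → (-0.728174, -1.31, 0.8872)–(1.305, -1.31, 0.8872)  len=2.0332
  (v3,v7,v2) [++-] → (0.728174, 1.31, 0.8872)–(-1.305, 1.31, 0.8872)  len=2.0332
  (v2,v7,v6) [-+-] → (0.728174, 1.31, 0.8872)–(1.305, 1.31, 0.8872)  len=0.5768
  (v6,v5,v4) [-+-] → (1.305, -0.730964, 0.8872)–(1.305, -1.31, 0.8872)  len=0.5790
  (v7,v5,v6) [++-] → (1.305, -0.730964, 0.8872)–(1.305, 1.31, 0.8872)  len=2.0410

Chained into 1 loop(s):
  loop 1: 8 segments, perimeter = 10.4600
Total perimeter = 10.460


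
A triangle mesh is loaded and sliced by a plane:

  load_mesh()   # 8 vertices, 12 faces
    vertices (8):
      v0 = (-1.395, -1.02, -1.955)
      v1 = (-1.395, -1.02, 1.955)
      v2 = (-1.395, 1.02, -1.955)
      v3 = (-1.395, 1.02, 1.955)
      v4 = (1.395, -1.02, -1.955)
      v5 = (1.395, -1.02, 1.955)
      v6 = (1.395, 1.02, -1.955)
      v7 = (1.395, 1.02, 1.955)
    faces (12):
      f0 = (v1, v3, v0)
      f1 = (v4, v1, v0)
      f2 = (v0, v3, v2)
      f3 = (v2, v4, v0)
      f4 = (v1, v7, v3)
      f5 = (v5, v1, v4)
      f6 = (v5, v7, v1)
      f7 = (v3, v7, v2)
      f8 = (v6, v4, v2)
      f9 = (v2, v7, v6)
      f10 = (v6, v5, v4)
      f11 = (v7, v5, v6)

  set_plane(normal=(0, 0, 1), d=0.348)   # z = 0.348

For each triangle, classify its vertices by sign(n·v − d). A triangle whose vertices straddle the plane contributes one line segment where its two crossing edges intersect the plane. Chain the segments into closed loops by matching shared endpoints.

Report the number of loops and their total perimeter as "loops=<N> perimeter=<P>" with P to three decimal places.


Straddling triangles (8 of 12):
  (v1,v3,v0) [++-] → (-1.395, 0.181565, 0.348)–(-1.395, -1.02, 0.348)  len=1.2016
  (v4,v1,v0) [-+-] → (-0.248317, -1.02, 0.348)–(-1.395, -1.02, 0.348)  len=1.1467
  (v0,v3,v2) [-+-] → (-1.395, 0.181565, 0.348)–(-1.395, 1.02, 0.348)  len=0.8384
  (v5,v1,v4) [++-] → (-0.248317, -1.02, 0.348)–(1.395, -1.02, 0.348)  len=1.6433
  (v3,v7,v2) [++-] → (0.248317, 1.02, 0.348)–(-1.395, 1.02, 0.348)  len=1.6433
  (v2,v7,v6) [-+-] → (0.248317, 1.02, 0.348)–(1.395, 1.02, 0.348)  len=1.1467
  (v6,v5,v4) [-+-] → (1.395, -0.181565, 0.348)–(1.395, -1.02, 0.348)  len=0.8384
  (v7,v5,v6) [++-] → (1.395, -0.181565, 0.348)–(1.395, 1.02, 0.348)  len=1.2016

Chained into 1 loop(s):
  loop 1: 8 segments, perimeter = 9.6600
Total perimeter = 9.660

loops=1 perimeter=9.660


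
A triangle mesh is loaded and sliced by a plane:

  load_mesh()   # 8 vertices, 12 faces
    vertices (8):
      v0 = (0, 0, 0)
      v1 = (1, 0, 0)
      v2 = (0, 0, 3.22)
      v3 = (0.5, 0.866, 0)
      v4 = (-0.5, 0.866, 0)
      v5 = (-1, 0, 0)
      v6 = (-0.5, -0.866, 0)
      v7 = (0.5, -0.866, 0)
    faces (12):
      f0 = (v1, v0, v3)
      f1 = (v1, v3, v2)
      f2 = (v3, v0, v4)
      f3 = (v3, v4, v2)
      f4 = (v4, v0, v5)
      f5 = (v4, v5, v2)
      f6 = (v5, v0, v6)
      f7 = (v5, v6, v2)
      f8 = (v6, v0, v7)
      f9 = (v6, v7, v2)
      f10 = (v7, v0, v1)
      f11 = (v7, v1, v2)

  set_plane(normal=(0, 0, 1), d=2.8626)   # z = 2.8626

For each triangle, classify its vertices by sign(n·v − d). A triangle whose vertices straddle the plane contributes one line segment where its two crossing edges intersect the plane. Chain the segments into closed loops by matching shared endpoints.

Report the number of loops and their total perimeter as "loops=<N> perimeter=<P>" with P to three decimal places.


loops=1 perimeter=0.666

Straddling triangles (6 of 12):
  (v1,v3,v2) [--+] → (0.0554969, 0.0961206, 2.8626)–(0.110994, 0, 2.8626)  len=0.1110
  (v3,v4,v2) [--+] → (-0.0554969, 0.0961206, 2.8626)–(0.0554969, 0.0961206, 2.8626)  len=0.1110
  (v4,v5,v2) [--+] → (-0.110994, 0, 2.8626)–(-0.0554969, 0.0961206, 2.8626)  len=0.1110
  (v5,v6,v2) [--+] → (-0.0554969, -0.0961206, 2.8626)–(-0.110994, 0, 2.8626)  len=0.1110
  (v6,v7,v2) [--+] → (0.0554969, -0.0961206, 2.8626)–(-0.0554969, -0.0961206, 2.8626)  len=0.1110
  (v7,v1,v2) [--+] → (0.110994, 0, 2.8626)–(0.0554969, -0.0961206, 2.8626)  len=0.1110

Chained into 1 loop(s):
  loop 1: 6 segments, perimeter = 0.6660
Total perimeter = 0.666


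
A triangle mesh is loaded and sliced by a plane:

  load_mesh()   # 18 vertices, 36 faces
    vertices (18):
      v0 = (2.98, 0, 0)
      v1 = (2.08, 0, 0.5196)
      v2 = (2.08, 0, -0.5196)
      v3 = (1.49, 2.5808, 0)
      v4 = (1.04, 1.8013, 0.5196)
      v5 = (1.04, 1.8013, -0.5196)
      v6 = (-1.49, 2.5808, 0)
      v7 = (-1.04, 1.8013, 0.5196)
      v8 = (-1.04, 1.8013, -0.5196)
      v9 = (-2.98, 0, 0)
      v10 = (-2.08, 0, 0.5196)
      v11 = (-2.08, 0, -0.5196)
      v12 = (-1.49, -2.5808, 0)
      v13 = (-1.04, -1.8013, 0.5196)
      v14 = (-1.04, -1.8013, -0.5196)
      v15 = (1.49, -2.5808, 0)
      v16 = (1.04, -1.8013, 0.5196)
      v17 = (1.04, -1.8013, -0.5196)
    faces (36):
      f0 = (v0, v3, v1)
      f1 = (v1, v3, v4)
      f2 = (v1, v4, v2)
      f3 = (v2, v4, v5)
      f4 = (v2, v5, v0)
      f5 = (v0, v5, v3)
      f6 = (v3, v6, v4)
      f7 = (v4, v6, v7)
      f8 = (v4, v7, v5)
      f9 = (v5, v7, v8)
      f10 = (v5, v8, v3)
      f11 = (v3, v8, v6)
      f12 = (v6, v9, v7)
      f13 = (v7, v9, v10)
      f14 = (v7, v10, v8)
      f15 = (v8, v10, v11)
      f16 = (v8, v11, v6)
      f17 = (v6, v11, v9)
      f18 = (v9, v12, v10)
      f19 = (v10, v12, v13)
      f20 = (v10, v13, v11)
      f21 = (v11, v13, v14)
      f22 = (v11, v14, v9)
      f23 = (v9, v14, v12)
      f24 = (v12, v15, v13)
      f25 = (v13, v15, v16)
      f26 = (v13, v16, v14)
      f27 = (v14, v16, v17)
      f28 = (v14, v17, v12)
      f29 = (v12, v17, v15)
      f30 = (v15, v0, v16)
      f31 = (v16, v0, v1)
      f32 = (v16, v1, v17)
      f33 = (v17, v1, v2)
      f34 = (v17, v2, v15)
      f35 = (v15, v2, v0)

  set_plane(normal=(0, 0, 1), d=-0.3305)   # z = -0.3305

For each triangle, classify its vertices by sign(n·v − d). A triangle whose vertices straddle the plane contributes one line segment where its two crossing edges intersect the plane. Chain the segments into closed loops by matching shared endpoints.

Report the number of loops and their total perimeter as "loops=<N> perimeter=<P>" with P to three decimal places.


Straddling triangles (24 of 36):
  (v1,v4,v2) [++-] → (1.89075, 0.327777, -0.3305)–(2.08, 0, -0.3305)  len=0.3785
  (v2,v4,v5) [-+-] → (1.89075, 0.327777, -0.3305)–(1.04, 1.8013, -0.3305)  len=1.7015
  (v2,v5,v0) [--+] → (1.74603, 1.14575, -0.3305)–(2.40754, 0, -0.3305)  len=1.3230
  (v0,v5,v3) [+-+] → (1.74603, 1.14575, -0.3305)–(1.20377, 2.08499, -0.3305)  len=1.0845
  (v4,v7,v5) [++-] → (0.661509, 1.8013, -0.3305)–(1.04, 1.8013, -0.3305)  len=0.3785
  (v5,v7,v8) [-+-] → (0.661509, 1.8013, -0.3305)–(-1.04, 1.8013, -0.3305)  len=1.7015
  (v5,v8,v3) [--+] → (-0.119247, 2.08499, -0.3305)–(1.20377, 2.08499, -0.3305)  len=1.3230
  (v3,v8,v6) [+-+] → (-0.119247, 2.08499, -0.3305)–(-1.20377, 2.08499, -0.3305)  len=1.0845
  (v7,v10,v8) [++-] → (-1.22925, 1.47352, -0.3305)–(-1.04, 1.8013, -0.3305)  len=0.3785
  (v8,v10,v11) [-+-] → (-1.22925, 1.47352, -0.3305)–(-2.08, 0, -0.3305)  len=1.7015
  (v8,v11,v6) [--+] → (-1.86528, 0.93924, -0.3305)–(-1.20377, 2.08499, -0.3305)  len=1.3230
  (v6,v11,v9) [+-+] → (-1.86528, 0.93924, -0.3305)–(-2.40754, 0, -0.3305)  len=1.0845
  (v10,v13,v11) [++-] → (-1.89075, -0.327777, -0.3305)–(-2.08, 0, -0.3305)  len=0.3785
  (v11,v13,v14) [-+-] → (-1.89075, -0.327777, -0.3305)–(-1.04, -1.8013, -0.3305)  len=1.7015
  (v11,v14,v9) [--+] → (-1.74603, -1.14575, -0.3305)–(-2.40754, 0, -0.3305)  len=1.3230
  (v9,v14,v12) [+-+] → (-1.74603, -1.14575, -0.3305)–(-1.20377, -2.08499, -0.3305)  len=1.0845
  (v13,v16,v14) [++-] → (-0.661509, -1.8013, -0.3305)–(-1.04, -1.8013, -0.3305)  len=0.3785
  (v14,v16,v17) [-+-] → (-0.661509, -1.8013, -0.3305)–(1.04, -1.8013, -0.3305)  len=1.7015
  (v14,v17,v12) [--+] → (0.119247, -2.08499, -0.3305)–(-1.20377, -2.08499, -0.3305)  len=1.3230
  (v12,v17,v15) [+-+] → (0.119247, -2.08499, -0.3305)–(1.20377, -2.08499, -0.3305)  len=1.0845
  (v16,v1,v17) [++-] → (1.22925, -1.47352, -0.3305)–(1.04, -1.8013, -0.3305)  len=0.3785
  (v17,v1,v2) [-+-] → (1.22925, -1.47352, -0.3305)–(2.08, 0, -0.3305)  len=1.7015
  (v17,v2,v15) [--+] → (1.86528, -0.93924, -0.3305)–(1.20377, -2.08499, -0.3305)  len=1.3230
  (v15,v2,v0) [+-+] → (1.86528, -0.93924, -0.3305)–(2.40754, 0, -0.3305)  len=1.0845

Chained into 2 loop(s):
  loop 1: 12 segments, perimeter = 12.4799
  loop 2: 12 segments, perimeter = 14.4452
Total perimeter = 26.925

loops=2 perimeter=26.925


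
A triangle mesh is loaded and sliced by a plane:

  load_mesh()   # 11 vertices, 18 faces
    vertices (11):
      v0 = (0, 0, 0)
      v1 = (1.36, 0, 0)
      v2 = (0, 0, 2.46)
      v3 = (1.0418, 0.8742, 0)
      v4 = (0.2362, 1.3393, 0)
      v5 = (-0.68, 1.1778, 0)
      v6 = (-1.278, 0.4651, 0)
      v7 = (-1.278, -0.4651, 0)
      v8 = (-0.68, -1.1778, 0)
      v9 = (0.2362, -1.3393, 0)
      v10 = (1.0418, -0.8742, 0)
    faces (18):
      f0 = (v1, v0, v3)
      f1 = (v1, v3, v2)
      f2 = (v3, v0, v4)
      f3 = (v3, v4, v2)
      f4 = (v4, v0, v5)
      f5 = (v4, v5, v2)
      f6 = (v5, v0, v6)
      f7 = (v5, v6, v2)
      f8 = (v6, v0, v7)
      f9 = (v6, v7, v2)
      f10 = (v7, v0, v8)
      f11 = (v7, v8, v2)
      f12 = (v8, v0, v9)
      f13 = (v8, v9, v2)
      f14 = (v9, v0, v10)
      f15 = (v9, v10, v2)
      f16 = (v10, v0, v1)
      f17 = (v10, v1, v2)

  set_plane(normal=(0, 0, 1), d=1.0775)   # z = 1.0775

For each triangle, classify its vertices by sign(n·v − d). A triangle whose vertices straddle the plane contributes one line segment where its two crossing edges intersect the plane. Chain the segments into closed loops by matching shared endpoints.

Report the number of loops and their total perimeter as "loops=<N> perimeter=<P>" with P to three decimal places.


loops=1 perimeter=4.705

Straddling triangles (9 of 18):
  (v1,v3,v2) [--+] → (0.585483, 0.491293, 1.0775)–(0.764309, 0, 1.0775)  len=0.5228
  (v3,v4,v2) [--+] → (0.132742, 0.752676, 1.0775)–(0.585483, 0.491293, 1.0775)  len=0.5228
  (v4,v5,v2) [--+] → (-0.382154, 0.661914, 1.0775)–(0.132742, 0.752676, 1.0775)  len=0.5228
  (v5,v6,v2) [--+] → (-0.718226, 0.261382, 1.0775)–(-0.382154, 0.661914, 1.0775)  len=0.5228
  (v6,v7,v2) [--+] → (-0.718226, -0.261382, 1.0775)–(-0.718226, 0.261382, 1.0775)  len=0.5228
  (v7,v8,v2) [--+] → (-0.382154, -0.661914, 1.0775)–(-0.718226, -0.261382, 1.0775)  len=0.5228
  (v8,v9,v2) [--+] → (0.132742, -0.752676, 1.0775)–(-0.382154, -0.661914, 1.0775)  len=0.5228
  (v9,v10,v2) [--+] → (0.585483, -0.491293, 1.0775)–(0.132742, -0.752676, 1.0775)  len=0.5228
  (v10,v1,v2) [--+] → (0.764309, 0, 1.0775)–(0.585483, -0.491293, 1.0775)  len=0.5228

Chained into 1 loop(s):
  loop 1: 9 segments, perimeter = 4.7053
Total perimeter = 4.705


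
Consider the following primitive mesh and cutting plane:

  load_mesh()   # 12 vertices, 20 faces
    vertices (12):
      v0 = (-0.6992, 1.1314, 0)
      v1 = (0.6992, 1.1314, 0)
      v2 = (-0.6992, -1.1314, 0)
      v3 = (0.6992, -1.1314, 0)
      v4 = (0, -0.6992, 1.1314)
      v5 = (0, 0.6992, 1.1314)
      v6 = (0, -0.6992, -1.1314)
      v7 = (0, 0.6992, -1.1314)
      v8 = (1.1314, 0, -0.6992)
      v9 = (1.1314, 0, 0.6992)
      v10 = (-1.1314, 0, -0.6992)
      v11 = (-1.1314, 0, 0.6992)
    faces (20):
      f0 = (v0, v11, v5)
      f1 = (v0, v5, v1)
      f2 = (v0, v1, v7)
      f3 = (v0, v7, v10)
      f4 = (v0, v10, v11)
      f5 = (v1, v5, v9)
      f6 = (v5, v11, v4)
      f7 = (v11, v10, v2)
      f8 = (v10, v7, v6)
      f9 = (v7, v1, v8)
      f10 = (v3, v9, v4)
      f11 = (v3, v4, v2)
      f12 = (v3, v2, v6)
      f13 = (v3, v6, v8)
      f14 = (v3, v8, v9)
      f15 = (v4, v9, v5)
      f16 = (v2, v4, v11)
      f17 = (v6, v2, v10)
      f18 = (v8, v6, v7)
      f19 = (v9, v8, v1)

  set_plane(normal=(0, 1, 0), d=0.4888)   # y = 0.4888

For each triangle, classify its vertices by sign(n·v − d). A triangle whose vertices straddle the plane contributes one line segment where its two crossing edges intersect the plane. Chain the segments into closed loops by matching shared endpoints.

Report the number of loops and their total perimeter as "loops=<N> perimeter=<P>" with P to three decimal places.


Straddling triangles (10 of 20):
  (v0,v11,v5) [+-+] → (-0.944676, 0.4888, 0.397124)–(-0.340456, 0.4888, 1.00134)  len=0.8545
  (v0,v7,v10) [++-] → (-0.340456, 0.4888, -1.00134)–(-0.944676, 0.4888, -0.397124)  len=0.8545
  (v0,v10,v11) [+--] → (-0.944676, 0.4888, -0.397124)–(-0.944676, 0.4888, 0.397124)  len=0.7942
  (v1,v5,v9) [++-] → (0.340456, 0.4888, 1.00134)–(0.944676, 0.4888, 0.397124)  len=0.8545
  (v5,v11,v4) [+--] → (-0.340456, 0.4888, 1.00134)–(0, 0.4888, 1.1314)  len=0.3645
  (v10,v7,v6) [-+-] → (-0.340456, 0.4888, -1.00134)–(0, 0.4888, -1.1314)  len=0.3645
  (v7,v1,v8) [++-] → (0.944676, 0.4888, -0.397124)–(0.340456, 0.4888, -1.00134)  len=0.8545
  (v4,v9,v5) [--+] → (0.340456, 0.4888, 1.00134)–(0, 0.4888, 1.1314)  len=0.3645
  (v8,v6,v7) [--+] → (0, 0.4888, -1.1314)–(0.340456, 0.4888, -1.00134)  len=0.3645
  (v9,v8,v1) [--+] → (0.944676, 0.4888, -0.397124)–(0.944676, 0.4888, 0.397124)  len=0.7942

Chained into 1 loop(s):
  loop 1: 10 segments, perimeter = 6.4643
Total perimeter = 6.464

loops=1 perimeter=6.464


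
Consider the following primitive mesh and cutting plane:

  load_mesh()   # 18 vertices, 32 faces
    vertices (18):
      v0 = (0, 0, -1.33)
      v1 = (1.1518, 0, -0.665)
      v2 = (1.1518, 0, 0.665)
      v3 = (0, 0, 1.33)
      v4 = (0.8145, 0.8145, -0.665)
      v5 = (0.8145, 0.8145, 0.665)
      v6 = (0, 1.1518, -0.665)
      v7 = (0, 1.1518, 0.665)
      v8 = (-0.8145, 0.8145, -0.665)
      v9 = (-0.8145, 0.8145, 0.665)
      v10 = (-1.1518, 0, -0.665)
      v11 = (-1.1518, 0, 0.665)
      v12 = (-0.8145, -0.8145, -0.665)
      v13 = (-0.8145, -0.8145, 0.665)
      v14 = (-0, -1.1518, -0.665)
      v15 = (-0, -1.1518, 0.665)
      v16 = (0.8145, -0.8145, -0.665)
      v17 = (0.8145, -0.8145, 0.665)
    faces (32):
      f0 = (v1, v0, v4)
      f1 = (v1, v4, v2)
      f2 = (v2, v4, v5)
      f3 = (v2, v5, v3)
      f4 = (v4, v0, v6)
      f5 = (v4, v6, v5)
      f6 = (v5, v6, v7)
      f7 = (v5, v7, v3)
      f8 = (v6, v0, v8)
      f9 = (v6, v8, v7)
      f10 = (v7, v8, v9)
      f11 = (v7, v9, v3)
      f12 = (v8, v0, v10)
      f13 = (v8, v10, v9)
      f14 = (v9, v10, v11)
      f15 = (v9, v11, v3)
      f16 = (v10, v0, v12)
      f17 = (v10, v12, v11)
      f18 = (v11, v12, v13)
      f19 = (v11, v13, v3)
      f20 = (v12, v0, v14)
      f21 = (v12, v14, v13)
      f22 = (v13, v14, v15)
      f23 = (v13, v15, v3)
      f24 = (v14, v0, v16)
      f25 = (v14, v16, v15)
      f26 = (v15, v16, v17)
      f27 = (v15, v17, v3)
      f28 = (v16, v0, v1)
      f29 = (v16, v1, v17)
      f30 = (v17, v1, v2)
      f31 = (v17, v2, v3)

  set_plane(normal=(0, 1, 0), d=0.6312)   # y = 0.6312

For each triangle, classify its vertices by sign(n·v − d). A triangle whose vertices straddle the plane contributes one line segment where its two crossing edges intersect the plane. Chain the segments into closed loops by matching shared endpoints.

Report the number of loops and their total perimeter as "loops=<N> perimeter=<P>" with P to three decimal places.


Straddling triangles (12 of 32):
  (v1,v0,v4) [--+] → (0.6312, 0.6312, -0.814656)–(0.890408, 0.6312, -0.665)  len=0.2993
  (v1,v4,v2) [-+-] → (0.890408, 0.6312, -0.665)–(0.890408, 0.6312, -0.365689)  len=0.2993
  (v2,v4,v5) [-++] → (0.890408, 0.6312, -0.365689)–(0.890408, 0.6312, 0.665)  len=1.0307
  (v2,v5,v3) [-+-] → (0.890408, 0.6312, 0.665)–(0.6312, 0.6312, 0.814656)  len=0.2993
  (v4,v0,v6) [+-+] → (0.6312, 0.6312, -0.814656)–(0, 0.6312, -0.965572)  len=0.6490
  (v5,v7,v3) [++-] → (0, 0.6312, 0.965572)–(0.6312, 0.6312, 0.814656)  len=0.6490
  (v6,v0,v8) [+-+] → (0, 0.6312, -0.965572)–(-0.6312, 0.6312, -0.814656)  len=0.6490
  (v7,v9,v3) [++-] → (-0.6312, 0.6312, 0.814656)–(0, 0.6312, 0.965572)  len=0.6490
  (v8,v0,v10) [+--] → (-0.6312, 0.6312, -0.814656)–(-0.890408, 0.6312, -0.665)  len=0.2993
  (v8,v10,v9) [+-+] → (-0.890408, 0.6312, -0.665)–(-0.890408, 0.6312, 0.365689)  len=1.0307
  (v9,v10,v11) [+--] → (-0.890408, 0.6312, 0.365689)–(-0.890408, 0.6312, 0.665)  len=0.2993
  (v9,v11,v3) [+--] → (-0.890408, 0.6312, 0.665)–(-0.6312, 0.6312, 0.814656)  len=0.2993

Chained into 1 loop(s):
  loop 1: 12 segments, perimeter = 6.4532
Total perimeter = 6.453

loops=1 perimeter=6.453
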